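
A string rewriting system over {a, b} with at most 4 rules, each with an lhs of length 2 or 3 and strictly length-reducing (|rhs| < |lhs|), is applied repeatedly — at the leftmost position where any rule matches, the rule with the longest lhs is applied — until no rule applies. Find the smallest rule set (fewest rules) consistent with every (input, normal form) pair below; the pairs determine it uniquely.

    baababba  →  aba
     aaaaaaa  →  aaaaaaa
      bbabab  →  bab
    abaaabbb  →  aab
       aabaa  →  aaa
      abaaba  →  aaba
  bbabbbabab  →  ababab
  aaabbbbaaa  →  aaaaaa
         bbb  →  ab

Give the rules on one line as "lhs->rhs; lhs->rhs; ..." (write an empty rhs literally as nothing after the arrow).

baa->bb; bb->a; bba->

  | baababba => bbbabba => ababba => aba
  | aaaaaaa
  | bbabab => bab
  | abaaabbb => abbabbb => abbb => aab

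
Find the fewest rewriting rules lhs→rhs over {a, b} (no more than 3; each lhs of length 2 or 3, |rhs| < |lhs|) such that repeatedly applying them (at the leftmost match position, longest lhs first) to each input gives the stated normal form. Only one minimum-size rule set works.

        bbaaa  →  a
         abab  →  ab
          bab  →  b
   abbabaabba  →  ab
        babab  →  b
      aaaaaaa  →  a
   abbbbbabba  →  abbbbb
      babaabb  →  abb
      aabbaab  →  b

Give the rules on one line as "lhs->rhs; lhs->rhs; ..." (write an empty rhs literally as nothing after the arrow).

aa->; ba->

  | bbaaa => baa => a
  | abab => ab
  | bab => b
  | abbabaabba => abbaabba => ababba => abba => ab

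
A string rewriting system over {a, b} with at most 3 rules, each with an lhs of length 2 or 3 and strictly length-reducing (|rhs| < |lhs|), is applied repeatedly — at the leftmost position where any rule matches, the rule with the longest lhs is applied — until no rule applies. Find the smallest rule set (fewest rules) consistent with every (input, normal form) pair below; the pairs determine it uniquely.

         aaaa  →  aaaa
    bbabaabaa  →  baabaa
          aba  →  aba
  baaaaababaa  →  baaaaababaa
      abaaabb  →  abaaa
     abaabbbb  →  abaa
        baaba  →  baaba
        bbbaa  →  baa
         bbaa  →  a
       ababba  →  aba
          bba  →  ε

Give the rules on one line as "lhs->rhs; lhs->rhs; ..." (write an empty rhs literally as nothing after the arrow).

  | aaaa
  | bbabaabaa => baabaa
  | aba
  | baaaaababaa

bb->; bba->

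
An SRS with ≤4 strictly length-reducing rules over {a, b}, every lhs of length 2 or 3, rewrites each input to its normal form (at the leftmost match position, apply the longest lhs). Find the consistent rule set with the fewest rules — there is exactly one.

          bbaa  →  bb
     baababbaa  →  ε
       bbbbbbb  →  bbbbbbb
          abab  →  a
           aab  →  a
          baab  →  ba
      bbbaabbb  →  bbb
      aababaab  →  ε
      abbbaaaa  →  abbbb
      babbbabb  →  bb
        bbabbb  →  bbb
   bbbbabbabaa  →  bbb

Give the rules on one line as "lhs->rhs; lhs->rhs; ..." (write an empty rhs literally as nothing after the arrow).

aa->; aaa->ba; aab->a; bab->

  | bbaa => bb
  | baababbaa => baabbaa => babaa => aa => ε
  | bbbbbbb
  | abab => a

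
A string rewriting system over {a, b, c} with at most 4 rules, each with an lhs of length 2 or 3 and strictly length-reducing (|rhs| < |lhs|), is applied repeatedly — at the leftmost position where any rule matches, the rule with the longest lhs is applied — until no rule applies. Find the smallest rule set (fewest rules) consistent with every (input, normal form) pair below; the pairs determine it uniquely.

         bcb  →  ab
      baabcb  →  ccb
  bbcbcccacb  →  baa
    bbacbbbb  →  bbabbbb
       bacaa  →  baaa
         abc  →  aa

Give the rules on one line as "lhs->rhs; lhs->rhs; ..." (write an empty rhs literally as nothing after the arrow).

  | bcb => ab
  | baabcb => bcacb => ccb
  | bbcbcccacb => babcccacb => baaccacb => baacacb => baaacb => baaab => baca => baa
  | bbacbbbb => bbabbbb

aab->ca; ac->a; bc->a; bca->c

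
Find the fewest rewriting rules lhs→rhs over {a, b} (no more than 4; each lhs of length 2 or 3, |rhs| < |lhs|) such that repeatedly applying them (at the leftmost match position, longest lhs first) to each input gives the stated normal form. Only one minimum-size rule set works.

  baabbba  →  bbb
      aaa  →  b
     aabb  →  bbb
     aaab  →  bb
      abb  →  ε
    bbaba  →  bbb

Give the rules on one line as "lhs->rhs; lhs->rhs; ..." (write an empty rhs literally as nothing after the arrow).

  | baabbba => bbba => bbb
  | aaa => ba => b
  | aabb => bbb
  | aaab => bab => bb

aa->b; abb->; ba->b; baa->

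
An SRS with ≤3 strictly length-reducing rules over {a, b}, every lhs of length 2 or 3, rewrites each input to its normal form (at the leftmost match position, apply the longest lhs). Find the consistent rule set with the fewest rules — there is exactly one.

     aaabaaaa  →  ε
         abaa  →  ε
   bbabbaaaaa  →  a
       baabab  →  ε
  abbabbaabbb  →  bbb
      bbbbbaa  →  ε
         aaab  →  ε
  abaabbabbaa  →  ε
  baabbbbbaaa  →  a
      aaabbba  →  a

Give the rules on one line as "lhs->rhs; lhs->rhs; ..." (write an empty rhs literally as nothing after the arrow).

  | aaabaaaa => abaaaa => aaaa => aa => ε
  | abaa => aa => ε
  | bbabbaaaaa => babbaaaaa => abbaaaaa => baaaaa => aaaaa => aaa => a
  | baabab => aabab => bab => ab => ε

aa->; ab->; ba->a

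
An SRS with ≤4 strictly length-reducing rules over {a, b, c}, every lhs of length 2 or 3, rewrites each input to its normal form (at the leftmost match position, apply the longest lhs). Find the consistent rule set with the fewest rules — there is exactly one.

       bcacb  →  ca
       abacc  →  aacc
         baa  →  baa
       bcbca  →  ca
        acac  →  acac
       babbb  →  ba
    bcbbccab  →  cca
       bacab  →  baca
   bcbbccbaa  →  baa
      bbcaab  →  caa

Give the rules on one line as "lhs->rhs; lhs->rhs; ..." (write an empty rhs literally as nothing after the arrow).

  | bcacb => cacb => cab => ca
  | abacc => aacc
  | baa
  | bcbca => cbca => bca => ca

ab->a; bc->c; cb->b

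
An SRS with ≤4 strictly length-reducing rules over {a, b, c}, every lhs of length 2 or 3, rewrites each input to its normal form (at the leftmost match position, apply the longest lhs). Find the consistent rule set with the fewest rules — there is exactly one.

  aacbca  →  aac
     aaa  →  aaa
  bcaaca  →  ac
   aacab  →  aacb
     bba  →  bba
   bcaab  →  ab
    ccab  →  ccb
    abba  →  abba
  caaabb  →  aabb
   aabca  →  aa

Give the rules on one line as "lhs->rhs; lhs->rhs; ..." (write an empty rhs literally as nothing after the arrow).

bca->; ca->c; caa->a

  | aacbca => aac
  | aaa
  | bcaaca => aca => ac
  | aacab => aacb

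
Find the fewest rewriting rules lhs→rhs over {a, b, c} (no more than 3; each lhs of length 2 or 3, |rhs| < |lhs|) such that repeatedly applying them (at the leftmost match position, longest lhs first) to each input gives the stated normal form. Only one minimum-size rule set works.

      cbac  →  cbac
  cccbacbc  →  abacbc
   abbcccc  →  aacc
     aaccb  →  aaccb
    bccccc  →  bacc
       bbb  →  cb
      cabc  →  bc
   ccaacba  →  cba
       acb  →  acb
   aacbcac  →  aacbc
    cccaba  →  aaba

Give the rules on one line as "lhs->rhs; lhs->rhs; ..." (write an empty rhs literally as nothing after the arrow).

bb->c; ca->; ccc->a

  | cbac
  | cccbacbc => abacbc
  | abbcccc => accccc => aacc
  | aaccb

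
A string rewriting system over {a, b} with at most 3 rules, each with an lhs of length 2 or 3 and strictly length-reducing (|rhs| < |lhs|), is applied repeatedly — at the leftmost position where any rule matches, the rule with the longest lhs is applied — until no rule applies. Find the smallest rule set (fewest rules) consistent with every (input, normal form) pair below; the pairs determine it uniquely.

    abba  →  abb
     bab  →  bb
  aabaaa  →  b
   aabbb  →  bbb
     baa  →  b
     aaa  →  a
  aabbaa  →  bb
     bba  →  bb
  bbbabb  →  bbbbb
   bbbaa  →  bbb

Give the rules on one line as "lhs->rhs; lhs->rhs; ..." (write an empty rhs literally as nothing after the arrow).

  | abba => abb
  | bab => bb
  | aabaaa => baaa => baa => ba => b
  | aabbb => bbb

aa->; ba->b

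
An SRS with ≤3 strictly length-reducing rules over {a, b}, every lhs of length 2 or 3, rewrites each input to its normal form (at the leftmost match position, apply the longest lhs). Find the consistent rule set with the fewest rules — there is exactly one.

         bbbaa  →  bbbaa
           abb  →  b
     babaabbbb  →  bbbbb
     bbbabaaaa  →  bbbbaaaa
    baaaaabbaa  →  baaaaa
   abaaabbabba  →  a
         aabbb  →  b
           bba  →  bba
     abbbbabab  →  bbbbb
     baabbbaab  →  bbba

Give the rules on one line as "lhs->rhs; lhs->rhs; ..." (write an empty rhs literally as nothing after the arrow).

  | bbbaa
  | abb => b
  | babaabbbb => bbaabbbb => bbabbb => bbbbb
  | bbbabaaaa => bbbbaaaa

ab->; bab->bb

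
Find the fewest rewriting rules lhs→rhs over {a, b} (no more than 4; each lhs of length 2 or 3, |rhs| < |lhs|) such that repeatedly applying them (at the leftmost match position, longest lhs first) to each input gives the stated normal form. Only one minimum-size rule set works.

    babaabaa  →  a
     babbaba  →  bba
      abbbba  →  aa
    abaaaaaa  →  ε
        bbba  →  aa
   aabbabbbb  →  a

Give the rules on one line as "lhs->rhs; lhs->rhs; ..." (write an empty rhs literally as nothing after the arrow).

aaa->bb; ab->; bbb->a

  | babaabaa => baabaa => baaa => bbb => a
  | babbaba => bbaba => bba
  | abbbba => bbba => aa
  | abaaaaaa => aaaaaa => bbaaa => bbbb => ab => ε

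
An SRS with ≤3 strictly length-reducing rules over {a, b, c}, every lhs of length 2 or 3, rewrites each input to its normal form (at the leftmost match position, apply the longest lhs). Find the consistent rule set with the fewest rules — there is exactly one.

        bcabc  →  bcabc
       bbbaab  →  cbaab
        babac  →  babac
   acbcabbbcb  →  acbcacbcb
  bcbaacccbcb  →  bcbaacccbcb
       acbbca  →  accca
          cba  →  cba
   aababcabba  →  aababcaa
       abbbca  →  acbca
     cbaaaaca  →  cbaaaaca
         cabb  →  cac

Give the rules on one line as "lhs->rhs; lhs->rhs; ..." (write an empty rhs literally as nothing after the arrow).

bb->c; bba->a

  | bcabc
  | bbbaab => cbaab
  | babac
  | acbcabbbcb => acbcacbcb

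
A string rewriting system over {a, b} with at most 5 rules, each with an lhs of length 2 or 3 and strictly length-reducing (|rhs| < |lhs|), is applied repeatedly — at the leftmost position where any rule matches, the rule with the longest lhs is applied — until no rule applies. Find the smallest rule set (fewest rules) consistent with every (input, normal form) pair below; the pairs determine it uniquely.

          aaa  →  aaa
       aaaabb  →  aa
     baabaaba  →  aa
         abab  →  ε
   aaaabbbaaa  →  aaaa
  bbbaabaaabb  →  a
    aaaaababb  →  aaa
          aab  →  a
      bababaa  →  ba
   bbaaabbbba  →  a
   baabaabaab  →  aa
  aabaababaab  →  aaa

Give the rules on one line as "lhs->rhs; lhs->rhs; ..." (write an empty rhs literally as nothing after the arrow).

aab->a; ab->b; baa->ba; bb->

  | aaa
  | aaaabb => aaab => aa
  | baabaaba => babaaba => bbaaba => aaba => aa
  | abab => bab => bb => ε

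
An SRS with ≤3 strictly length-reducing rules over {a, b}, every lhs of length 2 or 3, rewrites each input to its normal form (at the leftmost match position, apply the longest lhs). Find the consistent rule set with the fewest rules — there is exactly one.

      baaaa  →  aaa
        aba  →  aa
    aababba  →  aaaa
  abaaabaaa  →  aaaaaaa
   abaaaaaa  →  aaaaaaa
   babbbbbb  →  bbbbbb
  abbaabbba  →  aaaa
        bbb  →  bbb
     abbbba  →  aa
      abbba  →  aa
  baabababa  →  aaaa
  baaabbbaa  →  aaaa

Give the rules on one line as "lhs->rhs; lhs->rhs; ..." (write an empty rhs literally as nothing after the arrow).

  | baaaa => aaa
  | aba => aa
  | aababba => aaabba => aaaba => aaaa
  | abaaabaaa => aaaabaaa => aaaaaaa

ab->a; ba->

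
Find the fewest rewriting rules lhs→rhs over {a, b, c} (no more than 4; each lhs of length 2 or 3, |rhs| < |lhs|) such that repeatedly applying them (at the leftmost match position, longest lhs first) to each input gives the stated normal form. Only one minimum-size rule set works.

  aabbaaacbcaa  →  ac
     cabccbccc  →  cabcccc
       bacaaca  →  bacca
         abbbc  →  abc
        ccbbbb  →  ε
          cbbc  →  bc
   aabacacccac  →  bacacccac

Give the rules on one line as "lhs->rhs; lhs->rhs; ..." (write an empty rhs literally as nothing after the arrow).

  | aabbaaacbcaa => bbaaacbcaa => aaacbcaa => acbcaa => acaa => ac
  | cabccbccc => cabcccc
  | bacaaca => bacca
  | abbbc => abc

aa->; bb->; cb->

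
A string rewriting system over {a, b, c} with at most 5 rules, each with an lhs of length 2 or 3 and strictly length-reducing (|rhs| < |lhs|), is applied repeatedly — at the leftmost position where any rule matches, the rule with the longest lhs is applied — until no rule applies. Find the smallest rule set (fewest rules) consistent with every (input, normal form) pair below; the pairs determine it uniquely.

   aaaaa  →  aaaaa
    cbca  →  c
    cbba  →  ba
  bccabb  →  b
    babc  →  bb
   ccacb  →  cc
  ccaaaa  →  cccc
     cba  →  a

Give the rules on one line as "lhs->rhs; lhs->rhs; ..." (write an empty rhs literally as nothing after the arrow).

abc->b; ca->c; caa->cc; cb->

  | aaaaa
  | cbca => ca => c
  | cbba => ba
  | bccabb => bccbb => bcb => b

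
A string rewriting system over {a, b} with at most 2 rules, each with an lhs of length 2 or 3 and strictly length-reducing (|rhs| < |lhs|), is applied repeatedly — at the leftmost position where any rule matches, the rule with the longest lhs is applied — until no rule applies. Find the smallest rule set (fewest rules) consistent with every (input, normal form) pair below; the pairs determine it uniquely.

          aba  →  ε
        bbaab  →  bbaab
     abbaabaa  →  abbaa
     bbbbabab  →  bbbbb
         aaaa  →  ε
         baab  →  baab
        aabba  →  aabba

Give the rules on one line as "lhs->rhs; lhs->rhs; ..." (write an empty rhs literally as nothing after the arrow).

  | aba => ε
  | bbaab
  | abbaabaa => abbaa
  | bbbbabab => bbbbb

aaa->ab; aba->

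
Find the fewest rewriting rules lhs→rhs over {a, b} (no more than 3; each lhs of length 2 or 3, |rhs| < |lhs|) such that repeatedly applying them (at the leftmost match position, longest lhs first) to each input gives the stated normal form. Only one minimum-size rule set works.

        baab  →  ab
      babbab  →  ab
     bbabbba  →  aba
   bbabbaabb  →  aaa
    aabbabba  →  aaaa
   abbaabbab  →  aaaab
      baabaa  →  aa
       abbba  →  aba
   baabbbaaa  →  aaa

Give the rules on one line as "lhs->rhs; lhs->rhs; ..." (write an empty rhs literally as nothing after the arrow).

baa->a; bb->

  | baab => ab
  | babbab => baab => ab
  | bbabbba => abbba => aba
  | bbabbaabb => abbaabb => aaabb => aaa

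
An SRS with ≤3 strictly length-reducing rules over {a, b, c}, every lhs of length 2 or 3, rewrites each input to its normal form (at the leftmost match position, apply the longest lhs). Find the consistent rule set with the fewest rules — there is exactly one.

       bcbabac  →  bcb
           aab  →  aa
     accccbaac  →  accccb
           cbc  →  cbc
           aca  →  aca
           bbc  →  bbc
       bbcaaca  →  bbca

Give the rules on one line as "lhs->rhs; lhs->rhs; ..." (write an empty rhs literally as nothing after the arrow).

aac->; ab->a

  | bcbabac => bcbaac => bcb
  | aab => aa
  | accccbaac => accccb
  | cbc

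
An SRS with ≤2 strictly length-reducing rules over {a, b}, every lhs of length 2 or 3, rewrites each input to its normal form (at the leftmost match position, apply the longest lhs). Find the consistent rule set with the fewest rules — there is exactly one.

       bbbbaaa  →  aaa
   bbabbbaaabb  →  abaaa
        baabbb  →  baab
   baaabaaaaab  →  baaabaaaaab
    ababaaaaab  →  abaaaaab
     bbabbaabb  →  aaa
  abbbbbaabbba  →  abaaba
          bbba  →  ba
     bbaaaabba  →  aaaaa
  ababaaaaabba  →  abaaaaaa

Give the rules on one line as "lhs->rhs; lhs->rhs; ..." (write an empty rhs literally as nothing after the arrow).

bab->b; bb->

  | bbbbaaa => bbaaa => aaa
  | bbabbbaaabb => abbbaaabb => abaaabb => abaaa
  | baabbb => baab
  | baaabaaaaab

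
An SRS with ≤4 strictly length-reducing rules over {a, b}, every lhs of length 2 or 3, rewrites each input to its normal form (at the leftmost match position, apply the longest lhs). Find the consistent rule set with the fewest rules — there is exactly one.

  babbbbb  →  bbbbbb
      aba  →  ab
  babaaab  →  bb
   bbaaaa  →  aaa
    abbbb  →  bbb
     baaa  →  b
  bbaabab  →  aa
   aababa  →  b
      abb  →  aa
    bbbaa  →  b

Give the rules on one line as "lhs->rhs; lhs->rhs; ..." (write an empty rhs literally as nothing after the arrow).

  | babbbbb => bbbbbb
  | aba => ab
  | babaaab => bbaaab => aab => bb
  | bbaaaa => aaa

aab->bb; abb->aa; ba->b; bba->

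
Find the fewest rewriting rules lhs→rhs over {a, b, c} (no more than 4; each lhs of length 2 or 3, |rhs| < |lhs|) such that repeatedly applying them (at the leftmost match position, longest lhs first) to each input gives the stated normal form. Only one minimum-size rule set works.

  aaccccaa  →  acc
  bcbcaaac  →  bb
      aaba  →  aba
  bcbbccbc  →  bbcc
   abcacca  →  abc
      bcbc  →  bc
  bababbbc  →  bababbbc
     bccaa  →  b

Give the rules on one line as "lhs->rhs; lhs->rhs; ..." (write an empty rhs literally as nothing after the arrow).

  | aaccccaa => accccaa => accca => acc
  | bcbcaaac => bcaaac => baac => bac => bb
  | aaba => aba
  | bcbbccbc => bbccbc => bbcc

aa->a; bac->bb; ca->; cb->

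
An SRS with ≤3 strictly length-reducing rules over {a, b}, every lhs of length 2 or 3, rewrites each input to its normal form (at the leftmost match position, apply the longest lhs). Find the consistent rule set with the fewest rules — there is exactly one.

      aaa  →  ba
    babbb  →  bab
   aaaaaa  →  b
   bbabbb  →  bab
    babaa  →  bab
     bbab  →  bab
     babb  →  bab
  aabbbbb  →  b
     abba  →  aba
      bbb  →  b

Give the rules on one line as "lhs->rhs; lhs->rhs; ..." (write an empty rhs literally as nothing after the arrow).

  | aaa => ba
  | babbb => babb => bab
  | aaaaaa => baaaa => bbaa => baa => bb => b
  | bbabbb => babbb => babb => bab

aa->b; bb->b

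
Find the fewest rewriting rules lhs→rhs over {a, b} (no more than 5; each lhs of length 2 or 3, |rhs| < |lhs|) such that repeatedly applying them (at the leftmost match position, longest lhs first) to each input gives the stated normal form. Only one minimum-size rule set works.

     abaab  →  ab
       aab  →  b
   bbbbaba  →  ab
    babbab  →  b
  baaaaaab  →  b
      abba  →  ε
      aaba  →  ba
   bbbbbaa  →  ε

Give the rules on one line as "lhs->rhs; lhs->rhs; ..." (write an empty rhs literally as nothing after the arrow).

  | abaab => abab => abb => ab
  | aab => b
  | bbbbaba => bbbaba => bbaba => aba => ab
  | babbab => baab => bb => b

aa->; aba->ab; bb->b; bba->a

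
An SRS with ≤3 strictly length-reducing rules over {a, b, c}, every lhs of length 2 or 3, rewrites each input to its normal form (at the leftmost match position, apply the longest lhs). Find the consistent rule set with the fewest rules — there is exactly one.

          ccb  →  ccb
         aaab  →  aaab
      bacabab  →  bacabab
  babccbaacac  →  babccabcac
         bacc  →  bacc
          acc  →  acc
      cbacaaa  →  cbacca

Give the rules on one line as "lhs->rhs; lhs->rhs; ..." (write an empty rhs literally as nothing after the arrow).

baa->ab; caa->cc

  | ccb
  | aaab
  | bacabab
  | babccbaacac => babccabcac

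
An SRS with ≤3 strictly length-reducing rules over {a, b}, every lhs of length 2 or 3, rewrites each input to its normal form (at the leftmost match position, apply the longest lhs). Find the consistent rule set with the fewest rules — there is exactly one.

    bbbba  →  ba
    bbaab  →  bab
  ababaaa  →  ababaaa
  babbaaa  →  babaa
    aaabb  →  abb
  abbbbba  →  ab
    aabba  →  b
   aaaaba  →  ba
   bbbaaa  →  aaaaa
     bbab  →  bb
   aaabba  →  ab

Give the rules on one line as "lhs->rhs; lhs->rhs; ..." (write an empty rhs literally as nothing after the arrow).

  | bbbba => aaba => ba
  | bbaab => bab
  | ababaaa
  | babbaaa => babaa

aab->b; bba->b; bbb->aa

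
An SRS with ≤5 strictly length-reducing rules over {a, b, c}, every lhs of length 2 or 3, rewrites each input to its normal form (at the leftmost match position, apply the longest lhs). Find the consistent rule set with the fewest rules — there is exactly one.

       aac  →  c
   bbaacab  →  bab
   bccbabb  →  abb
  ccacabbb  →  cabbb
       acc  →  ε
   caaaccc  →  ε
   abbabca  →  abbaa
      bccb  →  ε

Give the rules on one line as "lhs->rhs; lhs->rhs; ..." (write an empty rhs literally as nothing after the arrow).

  | aac => ac => c
  | bbaacab => bbacab => bbcab => bab
  | bccbabb => cbabb => abb
  | ccacabbb => acabbb => cabbb

ac->c; bc->; cb->; cc->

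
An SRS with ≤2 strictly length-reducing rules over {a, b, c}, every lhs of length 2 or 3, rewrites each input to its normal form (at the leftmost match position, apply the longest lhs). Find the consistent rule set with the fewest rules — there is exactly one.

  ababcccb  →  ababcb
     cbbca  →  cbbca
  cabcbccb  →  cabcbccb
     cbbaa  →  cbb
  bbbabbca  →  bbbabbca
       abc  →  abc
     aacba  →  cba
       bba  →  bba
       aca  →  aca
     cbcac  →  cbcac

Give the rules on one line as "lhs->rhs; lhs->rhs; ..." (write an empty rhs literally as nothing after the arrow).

aa->; ccc->c

  | ababcccb => ababcb
  | cbbca
  | cabcbccb
  | cbbaa => cbb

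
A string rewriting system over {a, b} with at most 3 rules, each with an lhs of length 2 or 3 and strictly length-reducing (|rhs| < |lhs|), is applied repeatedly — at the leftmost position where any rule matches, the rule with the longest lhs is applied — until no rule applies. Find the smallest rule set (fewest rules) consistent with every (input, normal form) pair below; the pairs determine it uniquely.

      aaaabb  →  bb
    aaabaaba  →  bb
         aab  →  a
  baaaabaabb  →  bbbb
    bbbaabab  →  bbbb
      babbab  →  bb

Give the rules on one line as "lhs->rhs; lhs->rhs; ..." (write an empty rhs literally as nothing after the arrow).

  | aaaabb => babb => bb
  | aaabaaba => bbaaba => bbab => bb
  | aab => a
  | baaaabaabb => bbabaabb => bbbabb => bbbb

aaa->b; ab->; aba->b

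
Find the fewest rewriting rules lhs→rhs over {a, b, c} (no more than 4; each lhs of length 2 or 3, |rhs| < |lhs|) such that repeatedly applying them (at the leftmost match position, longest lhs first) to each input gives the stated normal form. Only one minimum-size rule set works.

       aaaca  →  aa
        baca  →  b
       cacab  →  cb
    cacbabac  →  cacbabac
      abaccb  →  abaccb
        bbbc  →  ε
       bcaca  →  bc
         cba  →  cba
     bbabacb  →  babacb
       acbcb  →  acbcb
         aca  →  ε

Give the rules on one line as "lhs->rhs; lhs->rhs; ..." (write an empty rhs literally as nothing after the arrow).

  | aaaca => aa
  | baca => b
  | cacab => cb
  | cacbabac

aca->; bb->b; bbc->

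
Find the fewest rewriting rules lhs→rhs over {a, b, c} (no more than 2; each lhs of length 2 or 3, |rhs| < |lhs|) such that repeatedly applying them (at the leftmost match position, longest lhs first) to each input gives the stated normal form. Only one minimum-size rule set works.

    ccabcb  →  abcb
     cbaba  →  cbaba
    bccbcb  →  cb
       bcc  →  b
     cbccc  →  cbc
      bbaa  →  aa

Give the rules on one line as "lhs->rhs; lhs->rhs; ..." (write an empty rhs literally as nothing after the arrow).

bb->; cc->

  | ccabcb => abcb
  | cbaba
  | bccbcb => bbcb => cb
  | bcc => b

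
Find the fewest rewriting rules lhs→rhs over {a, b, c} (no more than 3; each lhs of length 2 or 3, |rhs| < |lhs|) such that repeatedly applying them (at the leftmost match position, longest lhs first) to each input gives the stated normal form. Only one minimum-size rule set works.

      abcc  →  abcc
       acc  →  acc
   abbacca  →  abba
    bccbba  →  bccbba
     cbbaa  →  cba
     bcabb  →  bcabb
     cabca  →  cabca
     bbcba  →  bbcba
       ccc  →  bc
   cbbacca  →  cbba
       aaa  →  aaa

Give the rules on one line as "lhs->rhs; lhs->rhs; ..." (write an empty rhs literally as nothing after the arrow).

  | abcc
  | acc
  | abbacca => abba
  | bccbba

baa->a; cca->; ccc->bc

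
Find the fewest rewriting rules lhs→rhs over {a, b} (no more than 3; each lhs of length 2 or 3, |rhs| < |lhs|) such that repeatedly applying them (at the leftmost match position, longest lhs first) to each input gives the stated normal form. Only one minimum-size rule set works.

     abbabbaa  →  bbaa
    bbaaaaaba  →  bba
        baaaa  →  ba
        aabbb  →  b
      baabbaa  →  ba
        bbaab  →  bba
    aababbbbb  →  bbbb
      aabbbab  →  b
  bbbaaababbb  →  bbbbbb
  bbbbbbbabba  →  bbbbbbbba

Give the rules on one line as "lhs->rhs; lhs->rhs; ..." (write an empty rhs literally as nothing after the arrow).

  | abbabbaa => babbaa => bbaa
  | bbaaaaaba => bbaaba => bba
  | baaaa => ba
  | aabbb => abb => b

aaa->; ab->; aba->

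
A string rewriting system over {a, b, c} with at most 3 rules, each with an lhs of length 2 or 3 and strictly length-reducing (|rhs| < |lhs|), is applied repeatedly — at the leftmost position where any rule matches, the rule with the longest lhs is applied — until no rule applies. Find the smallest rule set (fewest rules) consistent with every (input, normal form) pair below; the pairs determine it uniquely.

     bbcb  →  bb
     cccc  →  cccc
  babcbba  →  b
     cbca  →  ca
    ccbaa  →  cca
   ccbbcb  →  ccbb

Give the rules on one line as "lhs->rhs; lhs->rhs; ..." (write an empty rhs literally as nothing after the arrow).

ba->; bc->

  | bbcb => bb
  | cccc
  | babcbba => bcbba => bba => b
  | cbca => ca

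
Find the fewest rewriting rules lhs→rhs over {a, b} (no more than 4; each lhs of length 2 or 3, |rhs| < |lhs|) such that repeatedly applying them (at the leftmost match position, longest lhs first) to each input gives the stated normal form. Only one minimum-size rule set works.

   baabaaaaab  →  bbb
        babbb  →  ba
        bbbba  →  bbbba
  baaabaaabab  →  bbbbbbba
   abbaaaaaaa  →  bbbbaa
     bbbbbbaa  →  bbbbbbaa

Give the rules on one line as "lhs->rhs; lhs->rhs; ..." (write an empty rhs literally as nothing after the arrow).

aaa->bb; aab->; ab->a

  | baabaaaaab => baaaaab => bbbaab => bbb
  | babbb => babb => bab => ba
  | bbbba
  | baaabaaabab => bbbbaaabab => bbbbbbbab => bbbbbbba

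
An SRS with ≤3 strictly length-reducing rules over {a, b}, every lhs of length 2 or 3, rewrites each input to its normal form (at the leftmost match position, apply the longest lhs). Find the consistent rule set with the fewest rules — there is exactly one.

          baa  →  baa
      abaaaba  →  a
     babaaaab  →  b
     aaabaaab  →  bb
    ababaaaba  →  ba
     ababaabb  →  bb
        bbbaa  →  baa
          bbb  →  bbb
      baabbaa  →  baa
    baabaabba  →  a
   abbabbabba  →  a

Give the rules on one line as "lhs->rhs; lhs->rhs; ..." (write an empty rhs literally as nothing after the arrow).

  | baa
  | abaaaba => baaaba => baaba => baba => bba => a
  | babaaaab => bbaaaab => aaaab => aaab => aab => ab => b
  | aaabaaab => aabaaab => abaaab => baaab => baab => bab => bb

ab->b; bba->a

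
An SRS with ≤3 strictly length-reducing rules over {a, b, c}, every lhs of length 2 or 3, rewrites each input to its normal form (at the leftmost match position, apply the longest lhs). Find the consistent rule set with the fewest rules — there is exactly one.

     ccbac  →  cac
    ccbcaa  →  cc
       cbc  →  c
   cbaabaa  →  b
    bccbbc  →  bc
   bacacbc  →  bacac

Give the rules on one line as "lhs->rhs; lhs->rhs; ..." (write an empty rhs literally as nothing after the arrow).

aa->; cb->

  | ccbac => cac
  | ccbcaa => ccaa => cc
  | cbc => c
  | cbaabaa => aabaa => baa => b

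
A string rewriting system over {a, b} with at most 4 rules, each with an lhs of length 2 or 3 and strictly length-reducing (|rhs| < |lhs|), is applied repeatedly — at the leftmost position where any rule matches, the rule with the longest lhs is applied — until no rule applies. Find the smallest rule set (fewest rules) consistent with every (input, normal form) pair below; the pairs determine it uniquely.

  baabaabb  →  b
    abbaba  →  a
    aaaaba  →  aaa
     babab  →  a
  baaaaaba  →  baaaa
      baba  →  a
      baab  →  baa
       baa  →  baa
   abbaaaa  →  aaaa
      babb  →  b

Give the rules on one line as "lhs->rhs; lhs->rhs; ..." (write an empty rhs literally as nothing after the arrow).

  | baabaabb => babbabb => babb => b
  | abbaba => ababa => bbba => aba => bb => a
  | aaaaba => aaabb => aaab => aaa
  | babab => ab => a

ab->a; aba->bb; bab->; bb->a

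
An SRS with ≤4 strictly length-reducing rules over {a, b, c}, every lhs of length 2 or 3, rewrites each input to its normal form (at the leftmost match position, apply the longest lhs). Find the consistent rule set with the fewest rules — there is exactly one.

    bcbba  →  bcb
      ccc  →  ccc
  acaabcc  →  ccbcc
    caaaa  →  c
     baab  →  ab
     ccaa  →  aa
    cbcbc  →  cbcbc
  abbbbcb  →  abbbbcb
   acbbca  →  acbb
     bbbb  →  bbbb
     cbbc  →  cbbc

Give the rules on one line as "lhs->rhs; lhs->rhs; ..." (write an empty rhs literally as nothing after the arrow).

  | bcbba => bcb
  | ccc
  | acaabcc => aaabcc => ccbcc
  | caaaa => aaaa => cca => c

aaa->cc; ba->; ca->; caa->aa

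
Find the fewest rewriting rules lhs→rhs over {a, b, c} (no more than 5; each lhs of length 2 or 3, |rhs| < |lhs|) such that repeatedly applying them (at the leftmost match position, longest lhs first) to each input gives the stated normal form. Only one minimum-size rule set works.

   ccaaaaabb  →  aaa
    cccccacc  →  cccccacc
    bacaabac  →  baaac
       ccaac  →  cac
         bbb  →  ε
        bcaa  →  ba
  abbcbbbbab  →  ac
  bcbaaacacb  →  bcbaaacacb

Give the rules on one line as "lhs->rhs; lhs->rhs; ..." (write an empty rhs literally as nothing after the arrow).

  | ccaaaaabb => caaaabb => aaabb => aaab => aaa
  | cccccacc
  | bacaabac => baabac => baaac
  | ccaac => cac

ab->a; bab->; bbb->; caa->a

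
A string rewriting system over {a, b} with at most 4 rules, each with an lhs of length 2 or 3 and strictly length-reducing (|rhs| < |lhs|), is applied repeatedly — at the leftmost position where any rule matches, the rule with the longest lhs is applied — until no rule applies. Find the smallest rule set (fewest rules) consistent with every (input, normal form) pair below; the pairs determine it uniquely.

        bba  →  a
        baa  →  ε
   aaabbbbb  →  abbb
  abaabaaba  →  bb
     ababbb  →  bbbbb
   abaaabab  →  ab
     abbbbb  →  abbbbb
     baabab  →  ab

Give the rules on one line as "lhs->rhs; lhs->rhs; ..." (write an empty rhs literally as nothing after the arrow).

aab->a; aba->bb; ba->a; baa->

  | bba => ba => a
  | baa => ε
  | aaabbbbb => aabbbb => abbb
  | abaabaaba => bbabaaba => babaaba => abaaba => bbaba => baba => aba => bb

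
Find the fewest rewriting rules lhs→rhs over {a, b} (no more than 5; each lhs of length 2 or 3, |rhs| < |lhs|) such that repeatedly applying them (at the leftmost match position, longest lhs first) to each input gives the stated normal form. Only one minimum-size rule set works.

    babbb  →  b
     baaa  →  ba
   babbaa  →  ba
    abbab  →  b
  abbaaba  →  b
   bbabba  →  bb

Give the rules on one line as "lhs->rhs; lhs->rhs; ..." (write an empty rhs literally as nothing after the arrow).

aa->; ab->; aba->b; abb->a

  | babbb => bab => b
  | baaa => ba
  | babbaa => baaa => ba
  | abbab => aab => b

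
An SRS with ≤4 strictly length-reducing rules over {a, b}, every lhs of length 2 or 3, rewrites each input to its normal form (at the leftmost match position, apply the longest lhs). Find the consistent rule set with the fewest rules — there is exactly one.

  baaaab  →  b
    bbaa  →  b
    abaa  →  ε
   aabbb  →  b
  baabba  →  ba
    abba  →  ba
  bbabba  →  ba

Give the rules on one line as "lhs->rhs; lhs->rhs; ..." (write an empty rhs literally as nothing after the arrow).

  | baaaab => baab => bb => b
  | bbaa => baa => b
  | abaa => aa => ε
  | aabbb => bbb => bb => b

aa->; ab->; bb->b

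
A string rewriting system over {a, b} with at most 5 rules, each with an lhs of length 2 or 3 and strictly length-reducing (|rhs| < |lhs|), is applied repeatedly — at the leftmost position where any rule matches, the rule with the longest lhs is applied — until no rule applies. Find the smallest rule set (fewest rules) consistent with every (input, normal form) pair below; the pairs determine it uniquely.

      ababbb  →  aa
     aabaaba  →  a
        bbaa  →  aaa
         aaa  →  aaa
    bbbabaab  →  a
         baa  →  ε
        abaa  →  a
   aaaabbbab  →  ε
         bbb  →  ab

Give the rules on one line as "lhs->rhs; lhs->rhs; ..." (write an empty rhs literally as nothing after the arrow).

aab->; baa->; bab->; bb->a

  | ababbb => abb => aa
  | aabaaba => aaba => a
  | bbaa => aaa
  | aaa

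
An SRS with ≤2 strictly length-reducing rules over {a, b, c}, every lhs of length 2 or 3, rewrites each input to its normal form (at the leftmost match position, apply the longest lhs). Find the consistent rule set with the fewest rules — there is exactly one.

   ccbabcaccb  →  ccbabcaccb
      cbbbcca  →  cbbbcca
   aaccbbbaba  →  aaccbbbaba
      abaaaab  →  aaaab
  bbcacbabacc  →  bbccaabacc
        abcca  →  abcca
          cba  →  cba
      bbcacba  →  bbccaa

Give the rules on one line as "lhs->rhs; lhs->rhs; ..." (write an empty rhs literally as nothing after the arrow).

  | ccbabcaccb
  | cbbbcca
  | aaccbbbaba
  | abaaaab => aaaab

acb->ca; baa->a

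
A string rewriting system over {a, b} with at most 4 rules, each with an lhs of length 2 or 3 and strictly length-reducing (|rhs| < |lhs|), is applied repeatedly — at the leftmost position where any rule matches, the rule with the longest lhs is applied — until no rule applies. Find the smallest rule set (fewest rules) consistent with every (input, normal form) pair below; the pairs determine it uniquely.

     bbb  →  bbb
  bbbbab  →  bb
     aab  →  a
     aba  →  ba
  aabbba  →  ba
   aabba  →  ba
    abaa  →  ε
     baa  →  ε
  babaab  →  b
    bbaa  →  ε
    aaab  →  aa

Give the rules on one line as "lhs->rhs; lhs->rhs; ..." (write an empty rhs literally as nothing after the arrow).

  | bbb
  | bbbbab => bbbab => bbab => bab => bb
  | aab => a
  | aba => ba

aab->a; ab->b; baa->; bba->ba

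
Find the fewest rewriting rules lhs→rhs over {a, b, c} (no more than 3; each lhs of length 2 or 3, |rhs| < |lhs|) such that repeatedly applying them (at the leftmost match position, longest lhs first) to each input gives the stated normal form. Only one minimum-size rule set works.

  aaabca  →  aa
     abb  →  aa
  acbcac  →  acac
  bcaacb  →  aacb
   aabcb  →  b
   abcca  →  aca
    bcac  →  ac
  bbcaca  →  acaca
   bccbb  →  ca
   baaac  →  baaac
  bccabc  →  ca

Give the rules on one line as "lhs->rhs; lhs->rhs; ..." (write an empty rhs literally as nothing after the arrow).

aab->b; bb->a; bc->

  | aaabca => abca => aa
  | abb => aa
  | acbcac => acac
  | bcaacb => aacb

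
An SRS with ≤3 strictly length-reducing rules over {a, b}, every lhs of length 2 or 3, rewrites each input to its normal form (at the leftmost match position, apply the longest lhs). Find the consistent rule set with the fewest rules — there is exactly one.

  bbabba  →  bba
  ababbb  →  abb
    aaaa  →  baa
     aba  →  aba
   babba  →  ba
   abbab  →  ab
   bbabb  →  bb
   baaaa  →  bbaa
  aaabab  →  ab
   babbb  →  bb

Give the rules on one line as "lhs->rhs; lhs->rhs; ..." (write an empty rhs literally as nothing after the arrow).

aaa->ba; bab->

  | bbabba => bba
  | ababbb => abb
  | aaaa => baa
  | aba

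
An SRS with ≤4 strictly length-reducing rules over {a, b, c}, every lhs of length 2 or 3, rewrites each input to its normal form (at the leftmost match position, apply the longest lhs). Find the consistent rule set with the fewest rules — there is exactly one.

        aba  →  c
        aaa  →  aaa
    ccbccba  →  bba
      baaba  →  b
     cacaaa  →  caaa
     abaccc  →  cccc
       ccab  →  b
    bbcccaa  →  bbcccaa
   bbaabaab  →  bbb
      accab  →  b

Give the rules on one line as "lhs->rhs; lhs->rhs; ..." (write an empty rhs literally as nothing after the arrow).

ab->b; aba->c; ac->; cb->b

  | aba => c
  | aaa
  | ccbccba => cbccba => bccba => bcba => bba
  | baaba => bac => b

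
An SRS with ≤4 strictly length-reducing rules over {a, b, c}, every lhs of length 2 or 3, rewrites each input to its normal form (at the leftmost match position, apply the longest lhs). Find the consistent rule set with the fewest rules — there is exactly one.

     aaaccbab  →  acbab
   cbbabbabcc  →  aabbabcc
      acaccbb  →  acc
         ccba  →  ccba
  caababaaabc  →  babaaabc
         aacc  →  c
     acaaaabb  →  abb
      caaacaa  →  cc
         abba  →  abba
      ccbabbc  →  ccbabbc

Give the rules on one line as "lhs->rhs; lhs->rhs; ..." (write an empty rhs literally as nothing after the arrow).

aac->; ca->c; cab->b; cbb->a

  | aaaccbab => acbab
  | cbbabbabcc => aabbabcc
  | acaccbb => acccbb => acca => acc
  | ccba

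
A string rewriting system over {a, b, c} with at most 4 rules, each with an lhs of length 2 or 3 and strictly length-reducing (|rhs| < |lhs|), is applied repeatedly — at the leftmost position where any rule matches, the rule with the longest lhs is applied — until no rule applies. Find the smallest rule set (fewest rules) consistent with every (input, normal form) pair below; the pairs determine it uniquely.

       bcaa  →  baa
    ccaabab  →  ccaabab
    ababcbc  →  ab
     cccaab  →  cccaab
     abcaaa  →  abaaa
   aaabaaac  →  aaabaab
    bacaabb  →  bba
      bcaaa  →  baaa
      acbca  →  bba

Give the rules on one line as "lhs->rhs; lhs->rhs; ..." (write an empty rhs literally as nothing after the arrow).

  | bcaa => baa
  | ccaabab
  | ababcbc => ababbc => abc => ab
  | cccaab

abb->; ac->b; bc->b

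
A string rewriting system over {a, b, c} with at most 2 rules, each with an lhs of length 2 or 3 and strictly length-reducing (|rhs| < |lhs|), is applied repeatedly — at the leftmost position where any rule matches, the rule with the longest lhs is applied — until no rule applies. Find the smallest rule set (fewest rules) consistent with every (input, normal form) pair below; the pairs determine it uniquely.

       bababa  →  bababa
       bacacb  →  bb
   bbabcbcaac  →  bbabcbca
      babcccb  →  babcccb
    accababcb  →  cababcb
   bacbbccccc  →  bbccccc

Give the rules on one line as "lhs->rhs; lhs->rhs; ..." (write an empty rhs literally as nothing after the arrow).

ac->; bbb->bb

  | bababa
  | bacacb => bacb => bb
  | bbabcbcaac => bbabcbca
  | babcccb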